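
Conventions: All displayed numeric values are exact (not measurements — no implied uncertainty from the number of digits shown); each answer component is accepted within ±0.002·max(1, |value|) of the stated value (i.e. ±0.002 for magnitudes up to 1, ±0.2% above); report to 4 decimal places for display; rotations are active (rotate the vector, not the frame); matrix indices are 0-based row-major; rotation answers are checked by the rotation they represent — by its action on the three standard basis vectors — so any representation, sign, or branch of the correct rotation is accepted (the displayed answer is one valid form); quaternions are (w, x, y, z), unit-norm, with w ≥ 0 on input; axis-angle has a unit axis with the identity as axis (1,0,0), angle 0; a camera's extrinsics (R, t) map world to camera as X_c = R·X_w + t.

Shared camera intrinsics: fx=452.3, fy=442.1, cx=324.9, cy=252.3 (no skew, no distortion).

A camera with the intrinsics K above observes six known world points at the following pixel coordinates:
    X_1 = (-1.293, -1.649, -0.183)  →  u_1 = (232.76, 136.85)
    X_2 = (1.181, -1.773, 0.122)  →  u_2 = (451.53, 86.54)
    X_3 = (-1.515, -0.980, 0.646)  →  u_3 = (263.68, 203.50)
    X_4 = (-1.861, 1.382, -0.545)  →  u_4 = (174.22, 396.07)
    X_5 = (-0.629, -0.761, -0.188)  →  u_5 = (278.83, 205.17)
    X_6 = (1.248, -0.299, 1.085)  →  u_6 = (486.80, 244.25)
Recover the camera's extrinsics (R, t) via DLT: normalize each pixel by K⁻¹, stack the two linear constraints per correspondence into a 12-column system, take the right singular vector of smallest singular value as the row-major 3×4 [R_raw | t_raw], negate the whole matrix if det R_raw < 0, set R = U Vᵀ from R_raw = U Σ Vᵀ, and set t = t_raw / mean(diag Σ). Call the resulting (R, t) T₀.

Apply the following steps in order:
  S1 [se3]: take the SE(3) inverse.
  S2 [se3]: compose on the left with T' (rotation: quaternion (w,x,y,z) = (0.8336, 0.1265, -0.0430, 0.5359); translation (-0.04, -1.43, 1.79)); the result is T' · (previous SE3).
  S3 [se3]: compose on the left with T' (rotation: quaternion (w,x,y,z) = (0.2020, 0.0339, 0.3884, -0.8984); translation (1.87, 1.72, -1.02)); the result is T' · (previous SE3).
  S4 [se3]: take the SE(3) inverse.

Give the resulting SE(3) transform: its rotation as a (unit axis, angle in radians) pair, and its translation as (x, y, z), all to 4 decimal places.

source (pnp_recover): camera pose = R=[0.8527 0.0164 0.5222; -0.0426 0.9984 0.0381; -0.5207 -0.0548 0.8520], t=(0.1500, 0.2200, 4.6707)
after S1 (invert_se3): R=[0.8527 -0.0426 -0.5207; 0.0164 0.9984 -0.0548; 0.5222 0.0381 0.8520], t=(2.3136, 0.0336, -4.0661)
after S2 (compose_se3): R=[0.3782 -0.9184 -0.1157; 0.6249 0.3455 -0.7001; 0.6830 0.1925 0.7046], t=(0.6458, 1.6703, -1.6458)
after S3 (compose_se3): R=[-0.0377 0.9944 -0.0989; -0.9987 -0.0409 -0.0307; -0.0346 0.0976 0.9946], t=(1.7706, 1.6437, -3.4490)
after S4 (invert_se3): R=[-0.0377 -0.9987 -0.0346; 0.9944 -0.0409 0.0976; -0.0989 -0.0307 0.9946], t=(1.5890, -1.3568, 3.6560)

rotation (axis_angle) = ((-0.0642, 0.0322, 0.9974), 1.6128), translation = (1.5890, -1.3568, 3.6560)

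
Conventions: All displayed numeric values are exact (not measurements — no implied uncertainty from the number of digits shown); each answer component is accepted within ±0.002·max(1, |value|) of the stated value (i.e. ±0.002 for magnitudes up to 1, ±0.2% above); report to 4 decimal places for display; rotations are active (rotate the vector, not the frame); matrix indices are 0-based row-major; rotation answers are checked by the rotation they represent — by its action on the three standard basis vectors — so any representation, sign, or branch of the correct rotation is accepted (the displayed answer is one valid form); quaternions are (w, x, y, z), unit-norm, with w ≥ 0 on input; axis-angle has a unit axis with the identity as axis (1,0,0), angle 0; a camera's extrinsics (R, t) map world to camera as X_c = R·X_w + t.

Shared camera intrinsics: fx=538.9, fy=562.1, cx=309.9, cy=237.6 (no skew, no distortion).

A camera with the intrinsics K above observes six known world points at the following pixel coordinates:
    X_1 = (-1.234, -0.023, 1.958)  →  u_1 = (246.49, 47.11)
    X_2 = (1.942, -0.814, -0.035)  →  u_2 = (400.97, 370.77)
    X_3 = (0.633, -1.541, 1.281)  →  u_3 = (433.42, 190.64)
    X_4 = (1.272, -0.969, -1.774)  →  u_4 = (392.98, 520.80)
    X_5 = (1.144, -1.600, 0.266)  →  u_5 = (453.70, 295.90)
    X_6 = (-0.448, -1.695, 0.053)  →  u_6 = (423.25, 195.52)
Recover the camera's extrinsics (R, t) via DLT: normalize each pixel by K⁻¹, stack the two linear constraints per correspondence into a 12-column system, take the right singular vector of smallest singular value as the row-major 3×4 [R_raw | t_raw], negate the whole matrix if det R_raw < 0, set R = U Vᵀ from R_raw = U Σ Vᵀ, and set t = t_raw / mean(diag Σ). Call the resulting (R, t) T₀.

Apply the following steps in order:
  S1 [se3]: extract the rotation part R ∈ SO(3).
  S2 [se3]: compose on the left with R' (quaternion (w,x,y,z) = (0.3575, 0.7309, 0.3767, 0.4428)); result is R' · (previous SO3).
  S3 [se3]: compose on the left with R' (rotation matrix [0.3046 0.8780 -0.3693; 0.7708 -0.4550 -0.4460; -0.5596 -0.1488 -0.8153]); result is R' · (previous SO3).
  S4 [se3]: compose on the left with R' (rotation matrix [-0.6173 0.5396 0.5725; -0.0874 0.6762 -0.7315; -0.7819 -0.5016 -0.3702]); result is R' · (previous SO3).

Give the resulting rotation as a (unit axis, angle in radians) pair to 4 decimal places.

source (pnp_recover): camera pose = R=[0.3936 -0.9103 0.1282; 0.6535 0.1790 -0.7355; 0.6466 0.3732 0.6653], t=(-0.4600, 0.3099, 5.2300)
after S1 (rot_of_se3): [0.3936 -0.9103 0.1282; 0.6535 0.1790 -0.7355; 0.6466 0.3732 0.6653]
after S2 (compose_so3): [0.8731 0.0890 0.4793; -0.0819 -0.9424 0.3242; 0.4805 -0.3223 -0.8156]
after S3 (compose_so3): [0.0166 -0.6813 0.7318; 0.4959 0.6412 0.5856; -0.8682 0.3532 0.3485]
after S4 (compose_so3): [-0.2397 0.9687 0.0638; 0.9690 0.2347 0.0771; 0.0597 0.0803 -0.9950]

rotation (axis_angle) = ((0.6165, 0.7857, 0.0501), 3.1390)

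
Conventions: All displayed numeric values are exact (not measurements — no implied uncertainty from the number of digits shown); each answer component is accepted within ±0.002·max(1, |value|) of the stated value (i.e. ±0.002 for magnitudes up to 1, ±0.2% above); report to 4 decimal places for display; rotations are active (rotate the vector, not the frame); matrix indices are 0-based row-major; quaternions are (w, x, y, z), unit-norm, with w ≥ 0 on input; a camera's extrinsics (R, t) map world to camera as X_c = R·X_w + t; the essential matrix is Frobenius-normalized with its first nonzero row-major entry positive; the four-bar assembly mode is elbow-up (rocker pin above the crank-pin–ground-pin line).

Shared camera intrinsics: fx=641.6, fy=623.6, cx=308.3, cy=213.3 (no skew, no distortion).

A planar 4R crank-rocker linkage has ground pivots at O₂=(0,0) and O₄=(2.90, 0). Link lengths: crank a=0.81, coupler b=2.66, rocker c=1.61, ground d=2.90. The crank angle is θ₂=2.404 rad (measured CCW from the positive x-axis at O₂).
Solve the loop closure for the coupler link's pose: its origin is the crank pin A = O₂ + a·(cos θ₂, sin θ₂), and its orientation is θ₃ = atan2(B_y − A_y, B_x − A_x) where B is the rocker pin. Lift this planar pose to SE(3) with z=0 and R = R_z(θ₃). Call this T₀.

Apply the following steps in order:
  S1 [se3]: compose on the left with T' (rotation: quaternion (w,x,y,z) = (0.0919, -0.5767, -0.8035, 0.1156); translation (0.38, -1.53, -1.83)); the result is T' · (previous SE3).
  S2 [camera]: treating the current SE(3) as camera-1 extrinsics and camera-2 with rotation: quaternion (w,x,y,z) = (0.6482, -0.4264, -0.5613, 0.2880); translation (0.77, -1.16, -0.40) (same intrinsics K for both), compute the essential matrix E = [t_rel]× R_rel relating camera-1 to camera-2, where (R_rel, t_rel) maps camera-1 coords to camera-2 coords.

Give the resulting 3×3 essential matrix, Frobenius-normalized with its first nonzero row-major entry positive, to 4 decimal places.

source (fourbar_fk): coupler pose = R=[0.9588 -0.2841 0.0000; 0.2841 0.9588 0.0000; 0.0000 0.0000 1.0000], t=(-0.5995, 0.5447, 0.0000)
after S1 (compose_se3): R=[-0.0476 0.9585 -0.2810; 0.9965 0.0261 -0.0798; -0.0691 -0.2838 -0.9564], t=(1.0639, -1.9305, -1.9975)
after S2 (essential): [0.0009 0.3953 -0.1268; -0.6356 0.1522 -0.2223; -0.2540 -0.5261 0.0998]

matrix = [0.0009 0.3953 -0.1268; -0.6356 0.1522 -0.2223; -0.2540 -0.5261 0.0998]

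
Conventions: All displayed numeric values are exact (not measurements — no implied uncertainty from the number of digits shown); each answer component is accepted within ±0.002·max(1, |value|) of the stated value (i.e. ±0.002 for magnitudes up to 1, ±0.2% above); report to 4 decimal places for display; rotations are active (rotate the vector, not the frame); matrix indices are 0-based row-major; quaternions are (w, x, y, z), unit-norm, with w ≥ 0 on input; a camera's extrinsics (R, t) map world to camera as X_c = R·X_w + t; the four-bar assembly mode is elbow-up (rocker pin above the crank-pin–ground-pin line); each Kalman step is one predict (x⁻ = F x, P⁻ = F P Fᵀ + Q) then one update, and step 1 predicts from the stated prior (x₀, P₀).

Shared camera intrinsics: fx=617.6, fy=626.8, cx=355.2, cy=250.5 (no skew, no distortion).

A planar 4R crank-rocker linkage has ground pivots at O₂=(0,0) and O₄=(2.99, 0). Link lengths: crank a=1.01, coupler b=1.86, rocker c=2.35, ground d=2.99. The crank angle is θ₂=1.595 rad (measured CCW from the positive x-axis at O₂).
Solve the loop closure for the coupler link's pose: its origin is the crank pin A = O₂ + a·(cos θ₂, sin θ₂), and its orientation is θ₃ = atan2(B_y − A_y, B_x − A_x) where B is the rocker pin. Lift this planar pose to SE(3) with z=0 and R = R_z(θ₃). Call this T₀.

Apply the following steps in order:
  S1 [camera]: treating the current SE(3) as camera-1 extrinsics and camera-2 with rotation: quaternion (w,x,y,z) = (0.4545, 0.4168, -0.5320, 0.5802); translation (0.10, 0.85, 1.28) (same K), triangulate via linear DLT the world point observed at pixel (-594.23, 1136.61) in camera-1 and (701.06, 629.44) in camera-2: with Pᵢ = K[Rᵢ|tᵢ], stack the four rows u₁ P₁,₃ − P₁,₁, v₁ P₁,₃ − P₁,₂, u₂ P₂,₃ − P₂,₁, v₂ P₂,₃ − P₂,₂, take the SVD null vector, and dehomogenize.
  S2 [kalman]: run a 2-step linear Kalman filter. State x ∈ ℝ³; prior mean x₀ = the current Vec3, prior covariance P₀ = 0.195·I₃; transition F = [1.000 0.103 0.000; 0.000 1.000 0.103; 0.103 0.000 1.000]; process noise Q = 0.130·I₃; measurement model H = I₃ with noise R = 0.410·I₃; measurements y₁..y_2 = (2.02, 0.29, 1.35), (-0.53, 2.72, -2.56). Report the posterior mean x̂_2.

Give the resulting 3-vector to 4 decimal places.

result = (0.0425, 1.2374, -0.5785)

source (fourbar_fk): coupler pose = R=[0.8778 -0.4791 0.0000; 0.4791 0.8778 0.0000; 0.0000 0.0000 1.0000], t=(-0.0244, 1.0097, 0.0000)
after S1 (triangulate): (-0.7451, -0.0659, 0.4208)
after S2 (kf_track): (0.0425, 1.2374, -0.5785)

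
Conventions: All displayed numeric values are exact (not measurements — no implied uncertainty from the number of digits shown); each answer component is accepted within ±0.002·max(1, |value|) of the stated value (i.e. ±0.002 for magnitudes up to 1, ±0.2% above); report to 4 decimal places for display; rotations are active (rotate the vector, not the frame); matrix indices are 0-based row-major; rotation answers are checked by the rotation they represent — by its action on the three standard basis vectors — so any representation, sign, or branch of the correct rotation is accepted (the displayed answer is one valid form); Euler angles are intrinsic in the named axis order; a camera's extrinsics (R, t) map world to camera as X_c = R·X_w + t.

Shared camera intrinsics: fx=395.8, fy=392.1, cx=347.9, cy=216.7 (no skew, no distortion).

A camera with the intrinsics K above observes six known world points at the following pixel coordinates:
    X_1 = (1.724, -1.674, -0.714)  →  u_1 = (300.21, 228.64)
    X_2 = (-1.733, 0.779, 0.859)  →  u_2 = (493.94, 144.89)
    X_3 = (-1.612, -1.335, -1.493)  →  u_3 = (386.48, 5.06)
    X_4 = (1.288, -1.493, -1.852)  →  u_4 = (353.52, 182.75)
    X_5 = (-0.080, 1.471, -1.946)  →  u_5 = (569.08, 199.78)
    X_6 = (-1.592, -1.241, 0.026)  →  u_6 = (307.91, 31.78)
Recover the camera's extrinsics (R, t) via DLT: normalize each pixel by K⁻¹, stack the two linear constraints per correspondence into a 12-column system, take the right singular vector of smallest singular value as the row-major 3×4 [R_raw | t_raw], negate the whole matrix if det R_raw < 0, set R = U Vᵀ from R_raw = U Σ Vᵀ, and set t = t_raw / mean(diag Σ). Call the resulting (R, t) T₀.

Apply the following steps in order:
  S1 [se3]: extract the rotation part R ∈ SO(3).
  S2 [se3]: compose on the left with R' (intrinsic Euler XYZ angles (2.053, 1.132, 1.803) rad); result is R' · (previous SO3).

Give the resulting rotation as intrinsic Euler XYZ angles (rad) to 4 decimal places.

source (pnp_recover): camera pose = R=[-0.1477 0.8041 -0.5758; 0.7324 0.4802 0.4827; 0.6646 -0.3505 -0.6599], t=(0.4203, 0.0799, 4.1808)
after S1 (rot_of_se3): [-0.1477 0.8041 -0.5758; 0.7324 0.4802 0.4827; 0.6646 -0.3505 -0.6599]
after S2 (compose_so3): [0.3133 -0.5944 -0.7406; -0.6497 -0.7029 0.2893; -0.6926 0.3906 -0.6064]

rotation (euler_xyz) = (-2.6965, -0.8340, 1.0857)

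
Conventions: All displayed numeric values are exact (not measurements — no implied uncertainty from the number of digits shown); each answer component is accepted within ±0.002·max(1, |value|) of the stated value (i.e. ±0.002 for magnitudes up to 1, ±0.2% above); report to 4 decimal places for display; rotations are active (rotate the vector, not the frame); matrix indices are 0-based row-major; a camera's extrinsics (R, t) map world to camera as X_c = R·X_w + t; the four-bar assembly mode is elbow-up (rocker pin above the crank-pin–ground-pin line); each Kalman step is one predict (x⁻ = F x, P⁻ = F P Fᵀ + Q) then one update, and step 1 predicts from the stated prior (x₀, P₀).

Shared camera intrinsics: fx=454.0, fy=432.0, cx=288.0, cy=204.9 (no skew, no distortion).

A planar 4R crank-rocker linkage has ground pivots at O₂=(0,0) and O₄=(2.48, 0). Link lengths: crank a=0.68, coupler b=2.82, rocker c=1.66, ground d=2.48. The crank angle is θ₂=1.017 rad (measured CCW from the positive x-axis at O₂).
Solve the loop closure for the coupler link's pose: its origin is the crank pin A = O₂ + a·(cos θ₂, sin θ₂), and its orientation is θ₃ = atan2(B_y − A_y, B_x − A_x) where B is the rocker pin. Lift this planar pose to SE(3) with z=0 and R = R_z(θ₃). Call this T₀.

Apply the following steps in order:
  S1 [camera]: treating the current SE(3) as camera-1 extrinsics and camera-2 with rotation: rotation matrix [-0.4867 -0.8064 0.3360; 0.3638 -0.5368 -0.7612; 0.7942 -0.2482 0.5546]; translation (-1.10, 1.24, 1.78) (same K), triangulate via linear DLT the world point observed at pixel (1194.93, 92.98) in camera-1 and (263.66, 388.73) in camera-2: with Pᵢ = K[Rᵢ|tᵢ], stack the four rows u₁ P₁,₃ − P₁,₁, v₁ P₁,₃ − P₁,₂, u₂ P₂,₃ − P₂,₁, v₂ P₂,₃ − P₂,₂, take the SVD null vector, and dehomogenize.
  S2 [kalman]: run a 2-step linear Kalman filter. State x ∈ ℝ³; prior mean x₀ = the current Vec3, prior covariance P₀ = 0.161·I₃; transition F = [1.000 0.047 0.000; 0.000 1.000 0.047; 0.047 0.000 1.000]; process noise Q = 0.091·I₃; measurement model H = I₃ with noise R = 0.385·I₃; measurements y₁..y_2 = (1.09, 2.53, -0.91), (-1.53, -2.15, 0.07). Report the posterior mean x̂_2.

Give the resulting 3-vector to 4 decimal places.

source (fourbar_fk): coupler pose = R=[0.9350 -0.3546 0.0000; 0.3546 0.9350 0.0000; 0.0000 0.0000 1.0000], t=(0.3576, 0.5784, 0.0000)
after S1 (triangulate): (1.5830, -1.5500, 1.1951)
after S2 (kf_track): (0.2146, -0.8035, 0.2816)

result = (0.2146, -0.8035, 0.2816)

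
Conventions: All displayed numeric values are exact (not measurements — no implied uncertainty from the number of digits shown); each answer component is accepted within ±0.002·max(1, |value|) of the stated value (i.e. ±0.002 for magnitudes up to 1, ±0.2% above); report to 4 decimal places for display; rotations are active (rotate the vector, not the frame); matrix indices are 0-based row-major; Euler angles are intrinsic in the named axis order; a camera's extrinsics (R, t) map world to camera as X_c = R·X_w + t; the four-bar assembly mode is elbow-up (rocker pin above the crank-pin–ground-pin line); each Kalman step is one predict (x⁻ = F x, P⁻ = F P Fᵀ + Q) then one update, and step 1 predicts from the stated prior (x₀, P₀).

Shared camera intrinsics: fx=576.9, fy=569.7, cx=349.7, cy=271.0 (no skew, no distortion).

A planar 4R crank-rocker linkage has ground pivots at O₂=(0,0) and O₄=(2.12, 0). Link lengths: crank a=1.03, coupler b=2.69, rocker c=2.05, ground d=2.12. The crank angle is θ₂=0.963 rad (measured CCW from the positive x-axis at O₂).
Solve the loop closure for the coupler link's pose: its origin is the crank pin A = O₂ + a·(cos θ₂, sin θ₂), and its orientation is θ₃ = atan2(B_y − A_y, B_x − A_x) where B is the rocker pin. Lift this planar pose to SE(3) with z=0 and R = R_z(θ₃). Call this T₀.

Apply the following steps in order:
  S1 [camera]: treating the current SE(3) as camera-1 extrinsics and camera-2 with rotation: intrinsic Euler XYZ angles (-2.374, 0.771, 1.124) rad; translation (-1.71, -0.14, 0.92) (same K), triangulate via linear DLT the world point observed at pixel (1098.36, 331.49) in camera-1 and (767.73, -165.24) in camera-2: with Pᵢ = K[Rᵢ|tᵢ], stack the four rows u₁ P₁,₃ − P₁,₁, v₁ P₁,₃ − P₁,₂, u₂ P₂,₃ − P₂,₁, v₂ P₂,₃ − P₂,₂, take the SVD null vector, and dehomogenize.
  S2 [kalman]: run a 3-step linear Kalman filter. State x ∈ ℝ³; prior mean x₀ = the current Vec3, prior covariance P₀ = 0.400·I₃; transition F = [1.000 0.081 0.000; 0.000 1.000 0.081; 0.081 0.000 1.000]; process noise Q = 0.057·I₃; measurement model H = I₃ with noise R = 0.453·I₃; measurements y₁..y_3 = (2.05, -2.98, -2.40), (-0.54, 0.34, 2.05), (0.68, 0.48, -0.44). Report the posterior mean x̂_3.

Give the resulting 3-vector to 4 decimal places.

result = (0.6125, -0.5749, 0.3310)

source (fourbar_fk): coupler pose = R=[0.9351 -0.3543 0.0000; 0.3543 0.9351 0.0000; 0.0000 0.0000 1.0000], t=(0.5882, 0.8455, 0.0000)
after S1 (triangulate): (1.0493, -1.1294, 1.5177)
after S2 (kf_track): (0.6125, -0.5749, 0.3310)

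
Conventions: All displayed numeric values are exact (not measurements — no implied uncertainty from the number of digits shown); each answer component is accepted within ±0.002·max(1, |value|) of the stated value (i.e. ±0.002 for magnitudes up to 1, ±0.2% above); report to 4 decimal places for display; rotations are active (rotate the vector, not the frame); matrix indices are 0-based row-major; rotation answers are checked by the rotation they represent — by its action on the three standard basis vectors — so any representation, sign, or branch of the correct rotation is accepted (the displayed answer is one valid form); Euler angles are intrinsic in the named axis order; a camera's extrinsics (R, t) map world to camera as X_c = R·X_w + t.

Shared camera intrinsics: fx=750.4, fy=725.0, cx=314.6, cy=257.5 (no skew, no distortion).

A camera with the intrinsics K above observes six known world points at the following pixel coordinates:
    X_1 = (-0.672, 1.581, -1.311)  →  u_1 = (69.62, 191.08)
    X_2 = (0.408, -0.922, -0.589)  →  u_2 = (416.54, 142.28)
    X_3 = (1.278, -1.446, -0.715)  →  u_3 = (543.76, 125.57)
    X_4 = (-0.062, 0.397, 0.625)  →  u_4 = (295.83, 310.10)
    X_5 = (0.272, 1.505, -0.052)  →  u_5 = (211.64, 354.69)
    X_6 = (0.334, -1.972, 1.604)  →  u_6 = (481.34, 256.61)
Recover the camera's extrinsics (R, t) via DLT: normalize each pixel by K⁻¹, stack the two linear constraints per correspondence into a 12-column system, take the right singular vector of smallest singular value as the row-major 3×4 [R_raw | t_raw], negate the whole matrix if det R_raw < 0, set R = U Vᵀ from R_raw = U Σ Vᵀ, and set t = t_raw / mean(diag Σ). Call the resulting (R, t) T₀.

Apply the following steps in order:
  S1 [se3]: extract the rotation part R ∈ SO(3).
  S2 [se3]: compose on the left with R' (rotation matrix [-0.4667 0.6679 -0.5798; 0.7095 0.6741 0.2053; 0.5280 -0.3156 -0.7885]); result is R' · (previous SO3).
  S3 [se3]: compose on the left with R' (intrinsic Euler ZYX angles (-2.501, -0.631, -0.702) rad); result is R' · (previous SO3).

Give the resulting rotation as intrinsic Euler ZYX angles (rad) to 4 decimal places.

rotation (euler_zyx) = (-1.0339, -0.2533, 2.5020)

source (pnp_recover): camera pose = R=[0.7353 -0.6589 0.1587; 0.3553 0.5743 0.7375; -0.5771 -0.4859 0.6564], t=(0.0400, -0.1800, 6.4603)
after S1 (rot_of_se3): [0.7353 -0.6589 0.1587; 0.3553 0.5743 0.7375; -0.5771 -0.4859 0.6564]
after S2 (compose_so3): [0.2287 0.9727 0.0379; 0.6428 -0.1802 0.7446; 0.7311 -0.1460 -0.6665]
after S3 (compose_so3): [0.4951 -0.7659 -0.4101; -0.8319 -0.2818 -0.4780; 0.2506 0.5778 -0.7767]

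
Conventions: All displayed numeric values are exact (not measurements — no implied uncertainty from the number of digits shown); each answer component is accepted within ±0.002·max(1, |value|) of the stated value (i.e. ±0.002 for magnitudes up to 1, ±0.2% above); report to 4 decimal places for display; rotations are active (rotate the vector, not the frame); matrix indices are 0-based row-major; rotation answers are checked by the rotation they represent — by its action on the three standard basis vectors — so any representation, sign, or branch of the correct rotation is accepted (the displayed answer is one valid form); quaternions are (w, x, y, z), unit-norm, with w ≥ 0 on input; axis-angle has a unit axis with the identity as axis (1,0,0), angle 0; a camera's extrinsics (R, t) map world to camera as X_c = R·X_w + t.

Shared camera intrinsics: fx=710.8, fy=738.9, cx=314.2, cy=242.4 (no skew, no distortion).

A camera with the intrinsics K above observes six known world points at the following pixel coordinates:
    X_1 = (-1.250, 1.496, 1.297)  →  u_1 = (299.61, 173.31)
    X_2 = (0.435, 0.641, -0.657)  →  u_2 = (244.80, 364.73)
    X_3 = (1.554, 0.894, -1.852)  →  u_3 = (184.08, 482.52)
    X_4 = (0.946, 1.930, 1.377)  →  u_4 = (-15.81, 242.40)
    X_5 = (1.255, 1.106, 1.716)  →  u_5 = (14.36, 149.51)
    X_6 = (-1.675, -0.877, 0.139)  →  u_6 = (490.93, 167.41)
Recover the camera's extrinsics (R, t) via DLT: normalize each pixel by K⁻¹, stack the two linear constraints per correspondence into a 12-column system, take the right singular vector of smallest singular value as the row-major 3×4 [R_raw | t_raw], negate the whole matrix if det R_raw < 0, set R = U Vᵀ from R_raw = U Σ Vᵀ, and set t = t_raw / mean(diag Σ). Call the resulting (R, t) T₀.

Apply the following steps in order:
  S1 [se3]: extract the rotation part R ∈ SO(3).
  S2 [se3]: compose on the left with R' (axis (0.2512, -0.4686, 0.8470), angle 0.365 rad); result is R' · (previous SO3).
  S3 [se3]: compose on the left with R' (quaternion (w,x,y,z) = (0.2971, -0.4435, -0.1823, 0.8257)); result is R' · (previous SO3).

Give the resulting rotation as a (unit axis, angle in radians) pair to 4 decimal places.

rotation (axis_angle) = ((-0.7048, -0.1046, -0.7016), 2.1947)

source (pnp_recover): camera pose = R=[-0.8733 -0.3666 -0.3208; 0.1034 0.5041 -0.8575; 0.4761 -0.7820 -0.4023], t=(-0.2100, 0.1100, 6.3198)
after S1 (rot_of_se3): [-0.8733 -0.3666 -0.3208; 0.1034 0.5041 -0.8575; 0.4761 -0.7820 -0.4023]
after S2 (compose_so3): [-0.9244 -0.3804 0.0265; -0.2143 0.4607 -0.8613; 0.3155 -0.8019 -0.5074]
after S3 (compose_so3): [0.2028 0.6862 0.6985; -0.4527 -0.5668 0.6883; 0.8683 -0.4558 0.1956]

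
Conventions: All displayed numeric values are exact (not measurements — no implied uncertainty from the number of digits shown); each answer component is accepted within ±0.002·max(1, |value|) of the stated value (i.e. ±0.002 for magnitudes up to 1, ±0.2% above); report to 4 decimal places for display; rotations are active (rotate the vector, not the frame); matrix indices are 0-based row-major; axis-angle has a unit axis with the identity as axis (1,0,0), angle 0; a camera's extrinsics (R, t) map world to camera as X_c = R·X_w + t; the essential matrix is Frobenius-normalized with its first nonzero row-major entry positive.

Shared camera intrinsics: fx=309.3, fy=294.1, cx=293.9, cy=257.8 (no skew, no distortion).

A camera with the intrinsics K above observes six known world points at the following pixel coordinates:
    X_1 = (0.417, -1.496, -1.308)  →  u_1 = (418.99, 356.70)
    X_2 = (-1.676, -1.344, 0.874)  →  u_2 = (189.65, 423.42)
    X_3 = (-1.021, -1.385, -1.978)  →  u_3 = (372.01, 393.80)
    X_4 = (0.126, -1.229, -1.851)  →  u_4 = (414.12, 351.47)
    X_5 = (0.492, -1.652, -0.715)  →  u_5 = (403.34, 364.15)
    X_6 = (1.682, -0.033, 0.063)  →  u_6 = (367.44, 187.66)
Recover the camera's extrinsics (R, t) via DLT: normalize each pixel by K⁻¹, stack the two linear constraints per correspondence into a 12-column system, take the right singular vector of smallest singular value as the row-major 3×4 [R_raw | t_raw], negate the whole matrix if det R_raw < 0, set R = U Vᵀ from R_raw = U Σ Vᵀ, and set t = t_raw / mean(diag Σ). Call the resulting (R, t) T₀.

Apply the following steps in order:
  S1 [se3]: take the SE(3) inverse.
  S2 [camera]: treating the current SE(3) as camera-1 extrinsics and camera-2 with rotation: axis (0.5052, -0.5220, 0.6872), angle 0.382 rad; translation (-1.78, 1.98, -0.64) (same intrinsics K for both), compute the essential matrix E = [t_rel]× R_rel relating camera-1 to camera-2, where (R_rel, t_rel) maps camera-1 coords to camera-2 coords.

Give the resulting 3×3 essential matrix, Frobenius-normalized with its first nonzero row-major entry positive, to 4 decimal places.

matrix = [0.1331 0.5665 -0.0007; 0.2558 0.0769 -0.6253; 0.0069 0.3876 0.2208]

source (pnp_recover): camera pose = R=[0.5594 -0.2867 -0.7777; -0.6737 -0.7039 -0.2251; -0.4829 0.6499 -0.5870], t=(-0.0599, 0.2800, 4.4100)
after S1 (invert_se3): R=[0.5594 -0.6737 -0.4829; -0.2867 -0.7039 0.6499; -0.7777 -0.2251 -0.5870], t=(2.3517, -2.6859, 2.6049)
after S2 (essential): [0.1331 0.5665 -0.0007; 0.2558 0.0769 -0.6253; 0.0069 0.3876 0.2208]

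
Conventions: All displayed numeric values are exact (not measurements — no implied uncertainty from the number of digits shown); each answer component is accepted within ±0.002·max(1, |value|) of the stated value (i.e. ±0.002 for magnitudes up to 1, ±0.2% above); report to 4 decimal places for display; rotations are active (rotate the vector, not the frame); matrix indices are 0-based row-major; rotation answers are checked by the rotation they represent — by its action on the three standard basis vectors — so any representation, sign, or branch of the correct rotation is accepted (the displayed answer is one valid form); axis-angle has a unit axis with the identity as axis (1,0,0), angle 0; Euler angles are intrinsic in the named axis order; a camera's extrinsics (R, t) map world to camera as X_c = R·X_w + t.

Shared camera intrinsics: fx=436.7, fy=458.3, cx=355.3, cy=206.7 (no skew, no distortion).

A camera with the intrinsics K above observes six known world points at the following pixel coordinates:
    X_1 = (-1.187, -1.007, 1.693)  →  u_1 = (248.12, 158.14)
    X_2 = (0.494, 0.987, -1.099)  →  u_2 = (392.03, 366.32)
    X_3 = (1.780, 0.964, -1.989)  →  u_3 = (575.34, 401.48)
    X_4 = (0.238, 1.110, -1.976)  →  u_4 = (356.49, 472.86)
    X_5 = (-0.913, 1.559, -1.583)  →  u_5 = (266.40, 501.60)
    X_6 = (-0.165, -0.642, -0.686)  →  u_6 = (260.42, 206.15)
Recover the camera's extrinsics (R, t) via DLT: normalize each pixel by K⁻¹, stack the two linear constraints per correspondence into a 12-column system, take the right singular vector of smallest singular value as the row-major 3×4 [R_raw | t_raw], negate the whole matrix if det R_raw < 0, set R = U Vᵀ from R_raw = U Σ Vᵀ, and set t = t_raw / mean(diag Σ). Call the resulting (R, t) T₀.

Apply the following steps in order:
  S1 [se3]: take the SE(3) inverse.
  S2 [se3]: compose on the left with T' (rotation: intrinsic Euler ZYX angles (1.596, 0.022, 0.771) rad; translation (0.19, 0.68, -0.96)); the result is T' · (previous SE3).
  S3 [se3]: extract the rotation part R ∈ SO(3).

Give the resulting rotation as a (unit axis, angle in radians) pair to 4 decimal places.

source (pnp_recover): camera pose = R=[0.9000 0.4088 0.1515; -0.3520 0.8864 -0.3006; -0.2572 0.2171 0.9416], t=(-0.3600, 0.3000, 4.7698)
after S1 (invert_se3): R=[0.9000 -0.3520 -0.2572; 0.4088 0.8864 0.2171; 0.1515 -0.3006 0.9416], t=(1.6563, -1.1545, -4.3467)
after S2 (compose_se3): R=[-0.2104 -0.8363 0.5063; 0.9034 -0.3643 -0.2263; 0.3737 0.4098 0.8321], t=(-2.0498, 2.1937, -4.9176)
after S3 (rot_of_se3): [-0.2104 -0.8363 0.5063; 0.9034 -0.3643 -0.2263; 0.3737 0.4098 0.8321]

rotation (axis_angle) = ((0.3425, 0.0714, 0.9368), 1.9512)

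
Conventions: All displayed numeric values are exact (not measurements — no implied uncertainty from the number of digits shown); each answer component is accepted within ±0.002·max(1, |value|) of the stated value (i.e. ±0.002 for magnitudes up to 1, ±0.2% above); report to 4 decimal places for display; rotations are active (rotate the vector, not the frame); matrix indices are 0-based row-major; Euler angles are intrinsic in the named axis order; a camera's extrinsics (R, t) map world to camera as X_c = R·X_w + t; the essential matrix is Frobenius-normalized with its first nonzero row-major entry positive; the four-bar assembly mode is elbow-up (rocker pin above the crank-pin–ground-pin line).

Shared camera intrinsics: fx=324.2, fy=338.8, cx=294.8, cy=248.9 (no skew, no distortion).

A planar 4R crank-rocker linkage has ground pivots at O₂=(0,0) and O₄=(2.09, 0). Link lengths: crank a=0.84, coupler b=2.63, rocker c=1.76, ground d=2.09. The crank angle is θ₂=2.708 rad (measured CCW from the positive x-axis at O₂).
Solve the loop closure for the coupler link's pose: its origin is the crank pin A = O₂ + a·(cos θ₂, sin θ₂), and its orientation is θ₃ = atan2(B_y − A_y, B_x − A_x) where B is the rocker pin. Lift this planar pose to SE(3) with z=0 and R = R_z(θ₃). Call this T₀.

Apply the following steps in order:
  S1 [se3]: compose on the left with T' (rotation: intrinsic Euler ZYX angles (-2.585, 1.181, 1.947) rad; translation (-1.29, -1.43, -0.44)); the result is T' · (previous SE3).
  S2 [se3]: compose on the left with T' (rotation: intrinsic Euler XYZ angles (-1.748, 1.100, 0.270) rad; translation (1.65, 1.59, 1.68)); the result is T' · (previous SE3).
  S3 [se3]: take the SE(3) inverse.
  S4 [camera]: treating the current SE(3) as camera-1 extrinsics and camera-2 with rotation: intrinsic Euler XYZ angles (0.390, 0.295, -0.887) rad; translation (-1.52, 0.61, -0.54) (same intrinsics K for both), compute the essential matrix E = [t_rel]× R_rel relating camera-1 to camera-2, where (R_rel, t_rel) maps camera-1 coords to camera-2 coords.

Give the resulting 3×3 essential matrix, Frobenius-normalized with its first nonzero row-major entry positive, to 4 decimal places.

source (fourbar_fk): coupler pose = R=[0.8668 -0.4986 0.0000; 0.4986 0.8668 0.0000; 0.0000 0.0000 1.0000], t=(-0.7623, 0.3529, 0.0000)
after S1 (compose_se3): R=[-0.7407 -0.6405 -0.2028; -0.2451 -0.0235 0.9692; -0.6256 0.7676 -0.1396], t=(-1.3703, -1.3273, 0.3898)
after S2 (compose_se3): R=[-0.8517 0.4069 -0.3303; 0.3660 0.9129 0.1808; 0.3751 0.0331 -0.9264], t=(1.5589, 2.9020, 3.1159)
after S3 (invert_se3): R=[-0.8517 0.3660 0.3751; 0.4069 0.9129 0.0331; -0.3303 0.1808 -0.9264], t=(-0.9034, -3.3865, 2.8768)
after S4 (essential): [0.1764 0.1396 0.3181; 0.4868 -0.4289 -0.2635; -0.4026 -0.1070 -0.4293]

matrix = [0.1764 0.1396 0.3181; 0.4868 -0.4289 -0.2635; -0.4026 -0.1070 -0.4293]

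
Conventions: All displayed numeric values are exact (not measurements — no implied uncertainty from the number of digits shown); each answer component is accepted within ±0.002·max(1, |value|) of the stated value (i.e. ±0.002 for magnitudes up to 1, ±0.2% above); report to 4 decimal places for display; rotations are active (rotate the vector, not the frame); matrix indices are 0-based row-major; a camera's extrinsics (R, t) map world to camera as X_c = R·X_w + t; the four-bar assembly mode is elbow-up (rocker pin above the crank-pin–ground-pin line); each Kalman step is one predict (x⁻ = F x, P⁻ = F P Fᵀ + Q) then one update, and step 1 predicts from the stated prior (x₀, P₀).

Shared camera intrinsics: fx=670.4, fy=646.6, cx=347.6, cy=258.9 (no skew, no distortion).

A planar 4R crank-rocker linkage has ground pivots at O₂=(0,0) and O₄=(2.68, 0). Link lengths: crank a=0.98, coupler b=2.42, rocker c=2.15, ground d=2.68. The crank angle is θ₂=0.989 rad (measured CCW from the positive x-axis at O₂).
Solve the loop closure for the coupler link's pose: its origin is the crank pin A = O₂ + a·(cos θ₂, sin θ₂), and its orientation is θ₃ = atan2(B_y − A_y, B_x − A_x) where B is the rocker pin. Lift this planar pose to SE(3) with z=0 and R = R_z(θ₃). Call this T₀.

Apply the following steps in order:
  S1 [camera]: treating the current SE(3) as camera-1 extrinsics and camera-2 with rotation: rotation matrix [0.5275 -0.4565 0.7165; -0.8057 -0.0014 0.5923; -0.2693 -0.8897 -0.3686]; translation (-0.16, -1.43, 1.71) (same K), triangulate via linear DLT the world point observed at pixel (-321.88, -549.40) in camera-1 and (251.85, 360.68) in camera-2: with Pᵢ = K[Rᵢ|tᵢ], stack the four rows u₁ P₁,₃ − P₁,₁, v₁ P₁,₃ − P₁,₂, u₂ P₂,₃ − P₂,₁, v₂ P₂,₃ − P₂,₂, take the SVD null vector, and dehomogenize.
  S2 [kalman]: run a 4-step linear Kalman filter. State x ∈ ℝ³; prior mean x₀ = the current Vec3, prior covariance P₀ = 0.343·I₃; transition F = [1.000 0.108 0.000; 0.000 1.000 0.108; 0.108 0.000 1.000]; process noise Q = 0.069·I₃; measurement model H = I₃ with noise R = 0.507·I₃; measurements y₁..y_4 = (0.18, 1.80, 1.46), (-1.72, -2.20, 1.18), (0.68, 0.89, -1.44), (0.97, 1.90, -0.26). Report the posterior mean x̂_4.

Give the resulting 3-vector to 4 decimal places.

source (fourbar_fk): coupler pose = R=[0.8360 -0.5487 0.0000; 0.5487 0.8360 0.0000; 0.0000 0.0000 1.0000], t=(0.5385, 0.8188, 0.0000)
after S1 (triangulate): (-1.8304, -0.6932, 0.6121)
after S2 (kf_track): (-0.0725, 0.7109, 0.0460)

result = (-0.0725, 0.7109, 0.0460)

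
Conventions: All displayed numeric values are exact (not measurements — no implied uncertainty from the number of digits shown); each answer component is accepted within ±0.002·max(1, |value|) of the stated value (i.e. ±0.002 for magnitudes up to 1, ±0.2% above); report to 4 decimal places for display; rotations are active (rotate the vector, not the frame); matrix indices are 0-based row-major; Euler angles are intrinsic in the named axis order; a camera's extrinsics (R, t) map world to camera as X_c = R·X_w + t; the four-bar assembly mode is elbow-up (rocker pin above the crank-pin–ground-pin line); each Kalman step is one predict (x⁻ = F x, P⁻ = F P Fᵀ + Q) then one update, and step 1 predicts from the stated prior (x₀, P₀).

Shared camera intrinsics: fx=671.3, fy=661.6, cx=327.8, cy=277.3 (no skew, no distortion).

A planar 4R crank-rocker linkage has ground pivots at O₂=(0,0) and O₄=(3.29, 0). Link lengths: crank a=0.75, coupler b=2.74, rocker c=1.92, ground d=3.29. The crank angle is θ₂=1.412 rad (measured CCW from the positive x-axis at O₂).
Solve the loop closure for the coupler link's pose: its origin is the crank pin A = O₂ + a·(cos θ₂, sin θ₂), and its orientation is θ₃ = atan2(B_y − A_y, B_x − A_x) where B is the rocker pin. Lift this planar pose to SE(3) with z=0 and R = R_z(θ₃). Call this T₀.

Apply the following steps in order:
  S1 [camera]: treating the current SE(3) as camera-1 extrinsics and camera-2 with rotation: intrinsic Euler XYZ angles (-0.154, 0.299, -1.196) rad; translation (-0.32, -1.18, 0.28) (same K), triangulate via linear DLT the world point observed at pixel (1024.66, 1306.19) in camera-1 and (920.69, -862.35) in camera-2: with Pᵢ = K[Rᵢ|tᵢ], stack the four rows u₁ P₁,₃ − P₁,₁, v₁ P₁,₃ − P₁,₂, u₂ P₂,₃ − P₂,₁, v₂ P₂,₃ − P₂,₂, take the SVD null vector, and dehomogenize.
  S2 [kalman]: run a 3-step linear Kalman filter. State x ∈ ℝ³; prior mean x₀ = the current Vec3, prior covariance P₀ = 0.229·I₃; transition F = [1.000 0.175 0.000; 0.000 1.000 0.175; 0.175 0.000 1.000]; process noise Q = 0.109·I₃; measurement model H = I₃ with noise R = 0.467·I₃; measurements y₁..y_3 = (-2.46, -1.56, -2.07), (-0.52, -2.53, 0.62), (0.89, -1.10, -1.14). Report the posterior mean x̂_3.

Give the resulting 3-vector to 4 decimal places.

source (fourbar_fk): coupler pose = R=[0.9211 -0.3894 0.0000; 0.3894 0.9211 0.0000; 0.0000 0.0000 1.0000], t=(0.1186, 0.7406, 0.0000)
after S1 (triangulate): (1.5311, 0.6339, 1.2350)
after S2 (kf_track): (-0.0909, -1.1598, -0.4112)

result = (-0.0909, -1.1598, -0.4112)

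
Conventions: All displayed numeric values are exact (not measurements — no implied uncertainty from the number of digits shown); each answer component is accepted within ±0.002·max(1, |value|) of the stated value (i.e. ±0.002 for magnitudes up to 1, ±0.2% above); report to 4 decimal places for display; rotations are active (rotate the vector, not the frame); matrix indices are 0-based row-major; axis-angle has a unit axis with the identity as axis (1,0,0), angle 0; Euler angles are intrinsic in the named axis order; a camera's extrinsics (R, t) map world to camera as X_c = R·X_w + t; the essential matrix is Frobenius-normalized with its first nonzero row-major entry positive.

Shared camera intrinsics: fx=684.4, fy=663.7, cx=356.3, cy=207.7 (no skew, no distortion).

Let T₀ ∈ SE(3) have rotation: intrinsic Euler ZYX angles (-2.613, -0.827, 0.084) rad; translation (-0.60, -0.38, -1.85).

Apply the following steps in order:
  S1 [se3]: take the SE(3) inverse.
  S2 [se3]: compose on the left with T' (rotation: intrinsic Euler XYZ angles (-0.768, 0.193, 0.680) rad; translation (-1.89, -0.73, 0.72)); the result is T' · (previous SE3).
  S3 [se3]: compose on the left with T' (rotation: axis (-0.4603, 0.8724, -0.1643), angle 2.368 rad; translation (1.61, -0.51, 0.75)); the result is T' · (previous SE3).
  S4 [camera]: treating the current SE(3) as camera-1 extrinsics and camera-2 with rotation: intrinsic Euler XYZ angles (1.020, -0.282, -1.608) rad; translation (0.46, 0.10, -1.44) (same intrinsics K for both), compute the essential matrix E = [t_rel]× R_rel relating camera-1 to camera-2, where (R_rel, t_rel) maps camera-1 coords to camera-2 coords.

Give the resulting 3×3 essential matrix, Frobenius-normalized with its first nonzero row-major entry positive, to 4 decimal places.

after S1 (invert_se3): R=[-0.5847 -0.3415 0.7359; 0.5559 -0.8293 0.0568; 0.5909 0.4423 0.6747], t=(0.8809, 0.1235, 1.7708)
after S2 (compose_se3): R=[-0.6759 0.3360 0.6559; 0.5565 -0.3509 0.7531; 0.4832 0.8741 0.0501], t=(-0.9543, 0.8639, 1.4348)
after S3 (compose_se3): R=[0.2757 0.7294 -0.6261; 0.9082 -0.4109 -0.0788; -0.3148 -0.5469 -0.7757], t=(2.5108, 0.8756, -0.2423)
after S4 (essential): [0.0665 -0.0113 0.2083; 0.1324 0.6668 0.1855; 0.1748 -0.2238 0.6123]

matrix = [0.0665 -0.0113 0.2083; 0.1324 0.6668 0.1855; 0.1748 -0.2238 0.6123]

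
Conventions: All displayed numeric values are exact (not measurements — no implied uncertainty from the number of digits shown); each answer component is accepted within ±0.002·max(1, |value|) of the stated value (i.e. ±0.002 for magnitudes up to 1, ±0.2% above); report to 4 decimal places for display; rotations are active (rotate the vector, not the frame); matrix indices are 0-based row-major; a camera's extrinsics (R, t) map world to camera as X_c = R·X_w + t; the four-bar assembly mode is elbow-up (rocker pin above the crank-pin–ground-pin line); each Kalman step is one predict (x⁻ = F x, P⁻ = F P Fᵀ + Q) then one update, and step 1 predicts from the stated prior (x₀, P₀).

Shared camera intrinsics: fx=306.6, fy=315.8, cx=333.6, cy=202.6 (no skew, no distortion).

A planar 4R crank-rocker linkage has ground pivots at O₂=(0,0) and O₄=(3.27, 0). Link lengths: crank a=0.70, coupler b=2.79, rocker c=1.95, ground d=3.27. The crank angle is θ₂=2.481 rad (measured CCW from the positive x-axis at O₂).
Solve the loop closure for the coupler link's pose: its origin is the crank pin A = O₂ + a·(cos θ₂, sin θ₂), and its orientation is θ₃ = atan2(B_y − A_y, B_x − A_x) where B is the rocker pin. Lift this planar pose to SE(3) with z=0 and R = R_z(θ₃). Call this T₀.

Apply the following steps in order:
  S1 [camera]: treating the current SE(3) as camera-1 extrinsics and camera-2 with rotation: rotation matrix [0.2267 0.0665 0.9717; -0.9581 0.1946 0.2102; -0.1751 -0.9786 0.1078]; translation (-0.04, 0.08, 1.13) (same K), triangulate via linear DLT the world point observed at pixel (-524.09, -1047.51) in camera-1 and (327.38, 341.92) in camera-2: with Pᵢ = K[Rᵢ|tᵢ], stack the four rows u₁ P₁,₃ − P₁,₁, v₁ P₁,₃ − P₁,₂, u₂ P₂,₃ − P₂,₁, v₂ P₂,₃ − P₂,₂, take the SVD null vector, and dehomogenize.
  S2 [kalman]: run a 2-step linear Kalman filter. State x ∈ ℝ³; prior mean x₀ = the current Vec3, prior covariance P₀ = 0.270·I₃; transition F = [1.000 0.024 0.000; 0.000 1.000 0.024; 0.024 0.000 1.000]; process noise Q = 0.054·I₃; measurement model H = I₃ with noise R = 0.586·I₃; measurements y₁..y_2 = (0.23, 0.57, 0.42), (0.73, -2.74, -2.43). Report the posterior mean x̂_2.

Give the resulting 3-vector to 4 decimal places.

source (fourbar_fk): coupler pose = R=[0.9235 -0.3836 0.0000; 0.3836 0.9235 0.0000; 0.0000 0.0000 1.0000], t=(-0.5527, 0.4295, 0.0000)
after S1 (triangulate): (-1.7530, -1.9300, 0.5116)
after S2 (kf_track): (-0.5554, -1.5532, -0.4432)

result = (-0.5554, -1.5532, -0.4432)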